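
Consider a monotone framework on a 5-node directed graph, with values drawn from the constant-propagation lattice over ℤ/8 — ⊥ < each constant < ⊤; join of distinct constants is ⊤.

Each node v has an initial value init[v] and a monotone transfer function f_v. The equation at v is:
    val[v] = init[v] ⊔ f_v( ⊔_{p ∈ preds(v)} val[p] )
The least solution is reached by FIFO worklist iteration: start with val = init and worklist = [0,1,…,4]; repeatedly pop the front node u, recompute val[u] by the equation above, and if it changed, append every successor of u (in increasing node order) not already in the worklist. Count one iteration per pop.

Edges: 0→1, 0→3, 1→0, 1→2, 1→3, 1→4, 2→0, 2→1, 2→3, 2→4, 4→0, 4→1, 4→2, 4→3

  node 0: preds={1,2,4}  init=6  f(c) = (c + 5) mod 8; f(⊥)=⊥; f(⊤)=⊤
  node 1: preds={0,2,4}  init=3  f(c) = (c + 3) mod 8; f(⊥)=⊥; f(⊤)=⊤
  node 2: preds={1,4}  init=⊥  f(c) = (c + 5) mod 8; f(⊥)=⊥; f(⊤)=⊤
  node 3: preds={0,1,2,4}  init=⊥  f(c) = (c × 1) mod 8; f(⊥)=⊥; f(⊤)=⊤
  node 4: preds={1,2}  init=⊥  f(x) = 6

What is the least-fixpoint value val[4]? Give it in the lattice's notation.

6

Trace (9 dequeues):
  [1] u=0 | in 3 | out ⊤ | prev 6 | push {}
  [2] u=1 | in ⊤ | out ⊤ | prev 3 | push {0}
  [3] u=2 | in ⊤ | out ⊤ | prev ⊥ | push {1}
  [4] u=3 | in ⊤ | out ⊤ | prev ⊥ | push {}
  [5] u=4 | in ⊤ | out 6 | prev ⊥ | push {2,3}
  [6] u=0 | in ⊤ | out ⊤ | ==
  [7] u=1 | in ⊤ | out ⊤ | ==
  [8] u=2 | in ⊤ | out ⊤ | ==
  [9] u=3 | in ⊤ | out ⊤ | ==

Converged values:
  [0] ⊤
  [1] ⊤
  [2] ⊤
  [3] ⊤
  [4] 6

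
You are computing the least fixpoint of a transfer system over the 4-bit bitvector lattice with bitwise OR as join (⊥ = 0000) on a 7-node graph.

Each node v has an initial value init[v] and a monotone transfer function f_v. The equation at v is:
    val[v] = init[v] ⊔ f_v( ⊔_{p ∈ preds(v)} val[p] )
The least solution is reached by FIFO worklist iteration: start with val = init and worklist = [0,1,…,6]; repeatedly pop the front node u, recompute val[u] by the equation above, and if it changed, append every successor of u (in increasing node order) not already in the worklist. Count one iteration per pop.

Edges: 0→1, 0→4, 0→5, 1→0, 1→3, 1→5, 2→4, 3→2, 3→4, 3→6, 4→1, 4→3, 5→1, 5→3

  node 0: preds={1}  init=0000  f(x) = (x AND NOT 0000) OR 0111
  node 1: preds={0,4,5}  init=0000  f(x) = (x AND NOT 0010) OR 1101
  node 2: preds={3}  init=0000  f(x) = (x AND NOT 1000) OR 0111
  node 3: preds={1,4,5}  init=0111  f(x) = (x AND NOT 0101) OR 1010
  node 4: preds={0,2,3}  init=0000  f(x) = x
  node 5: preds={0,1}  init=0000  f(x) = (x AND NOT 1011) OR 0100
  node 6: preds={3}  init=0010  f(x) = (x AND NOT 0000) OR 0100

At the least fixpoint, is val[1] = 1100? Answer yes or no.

no

Iteration log — 13 steps:
  step 1. node 0  ⊔preds=0000  new=0111  old=0000  +wl: 
  step 2. node 1  ⊔preds=0111  new=1101  old=0000  +wl: 0
  step 3. node 2  ⊔preds=0111  new=0111  old=0000  +wl: 
  step 4. node 3  ⊔preds=1101  new=1111  old=0111  +wl: 2
  step 5. node 4  ⊔preds=1111  new=1111  old=0000  +wl: 1,3
  step 6. node 5  ⊔preds=1111  new=0100  old=0000  +wl: 
  step 7. node 6  ⊔preds=1111  new=1111  old=0010  +wl: 
  step 8. node 0  ⊔preds=1101  new=1111  old=0111  +wl: 4,5
  step 9. node 2  ⊔preds=1111  new=0111  stable
  step 10. node 1  ⊔preds=1111  new=1101  stable
  step 11. node 3  ⊔preds=1111  new=1111  stable
  step 12. node 4  ⊔preds=1111  new=1111  stable
  step 13. node 5  ⊔preds=1111  new=0100  stable

Least fixpoint reached:
  node 0: 1111
  node 1: 1101
  node 2: 0111
  node 3: 1111
  node 4: 1111
  node 5: 0100
  node 6: 1111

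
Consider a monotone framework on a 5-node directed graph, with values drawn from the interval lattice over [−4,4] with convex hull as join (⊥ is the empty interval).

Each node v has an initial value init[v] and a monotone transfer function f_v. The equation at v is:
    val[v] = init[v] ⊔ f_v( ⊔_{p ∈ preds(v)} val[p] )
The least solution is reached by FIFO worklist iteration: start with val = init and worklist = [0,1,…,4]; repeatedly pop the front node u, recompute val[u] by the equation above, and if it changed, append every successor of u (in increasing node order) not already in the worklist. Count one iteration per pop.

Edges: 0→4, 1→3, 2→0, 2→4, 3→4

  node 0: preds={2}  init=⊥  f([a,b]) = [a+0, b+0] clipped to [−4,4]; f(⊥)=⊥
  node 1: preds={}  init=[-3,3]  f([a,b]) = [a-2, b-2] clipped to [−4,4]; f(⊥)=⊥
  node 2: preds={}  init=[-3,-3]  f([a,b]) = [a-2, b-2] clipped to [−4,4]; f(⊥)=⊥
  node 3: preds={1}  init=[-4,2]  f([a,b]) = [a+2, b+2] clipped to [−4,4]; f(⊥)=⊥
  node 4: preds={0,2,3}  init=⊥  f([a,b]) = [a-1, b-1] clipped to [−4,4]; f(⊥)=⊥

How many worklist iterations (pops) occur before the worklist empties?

Iteration log — 5 steps:
  step 1. node 0  ⊔preds=[-3,-3]  new=[-3,-3]  old=⊥  +wl: 
  step 2. node 1  ⊔preds=⊥  new=[-3,3]  stable
  step 3. node 2  ⊔preds=⊥  new=[-3,-3]  stable
  step 4. node 3  ⊔preds=[-3,3]  new=[-4,4]  old=[-4,2]  +wl: 
  step 5. node 4  ⊔preds=[-4,4]  new=[-4,3]  old=⊥  +wl: 

Least fixpoint reached:
  node 0: [-3,-3]
  node 1: [-3,3]
  node 2: [-3,-3]
  node 3: [-4,4]
  node 4: [-4,3]

5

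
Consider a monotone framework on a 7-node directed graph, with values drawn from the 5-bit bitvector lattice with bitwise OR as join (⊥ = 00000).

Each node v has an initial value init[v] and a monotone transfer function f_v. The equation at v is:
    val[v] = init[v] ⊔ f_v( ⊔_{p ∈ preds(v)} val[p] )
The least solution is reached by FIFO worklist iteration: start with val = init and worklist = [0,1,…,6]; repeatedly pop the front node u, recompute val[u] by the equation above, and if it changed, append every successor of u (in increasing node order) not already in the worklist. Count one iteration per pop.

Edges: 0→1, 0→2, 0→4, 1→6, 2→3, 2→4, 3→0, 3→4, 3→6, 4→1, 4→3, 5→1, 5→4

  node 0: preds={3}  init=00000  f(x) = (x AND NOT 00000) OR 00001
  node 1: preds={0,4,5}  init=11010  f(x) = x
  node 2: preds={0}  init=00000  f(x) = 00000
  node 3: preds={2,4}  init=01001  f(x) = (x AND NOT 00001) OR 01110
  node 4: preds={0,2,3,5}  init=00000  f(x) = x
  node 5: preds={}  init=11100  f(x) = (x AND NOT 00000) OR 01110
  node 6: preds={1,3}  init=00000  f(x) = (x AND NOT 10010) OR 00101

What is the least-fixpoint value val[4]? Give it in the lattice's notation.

11111

Worklist (17 pops):
  #1 pop 0: in=01001 → 01001 (was 00000); enqueue []
  #2 pop 1: in=11101 → 11111 (was 11010); enqueue []
  #3 pop 2: in=01001 → 00000 (no change)
  #4 pop 3: in=00000 → 01111 (was 01001); enqueue [0]
  #5 pop 4: in=11111 → 11111 (was 00000); enqueue [1,3]
  #6 pop 5: in=00000 → 11110 (was 11100); enqueue [4]
  #7 pop 6: in=11111 → 01101 (was 00000); enqueue []
  #8 pop 0: in=01111 → 01111 (was 01001); enqueue [2]
  #9 pop 1: in=11111 → 11111 (no change)
  #10 pop 3: in=11111 → 11111 (was 01111); enqueue [0,6]
  #11 pop 4: in=11111 → 11111 (no change)
  #12 pop 2: in=01111 → 00000 (no change)
  #13 pop 0: in=11111 → 11111 (was 01111); enqueue [1,2,4]
  #14 pop 6: in=11111 → 01101 (no change)
  #15 pop 1: in=11111 → 11111 (no change)
  #16 pop 2: in=11111 → 00000 (no change)
  #17 pop 4: in=11111 → 11111 (no change)

Fixpoint:
  val[0] = 11111
  val[1] = 11111
  val[2] = 00000
  val[3] = 11111
  val[4] = 11111
  val[5] = 11110
  val[6] = 01101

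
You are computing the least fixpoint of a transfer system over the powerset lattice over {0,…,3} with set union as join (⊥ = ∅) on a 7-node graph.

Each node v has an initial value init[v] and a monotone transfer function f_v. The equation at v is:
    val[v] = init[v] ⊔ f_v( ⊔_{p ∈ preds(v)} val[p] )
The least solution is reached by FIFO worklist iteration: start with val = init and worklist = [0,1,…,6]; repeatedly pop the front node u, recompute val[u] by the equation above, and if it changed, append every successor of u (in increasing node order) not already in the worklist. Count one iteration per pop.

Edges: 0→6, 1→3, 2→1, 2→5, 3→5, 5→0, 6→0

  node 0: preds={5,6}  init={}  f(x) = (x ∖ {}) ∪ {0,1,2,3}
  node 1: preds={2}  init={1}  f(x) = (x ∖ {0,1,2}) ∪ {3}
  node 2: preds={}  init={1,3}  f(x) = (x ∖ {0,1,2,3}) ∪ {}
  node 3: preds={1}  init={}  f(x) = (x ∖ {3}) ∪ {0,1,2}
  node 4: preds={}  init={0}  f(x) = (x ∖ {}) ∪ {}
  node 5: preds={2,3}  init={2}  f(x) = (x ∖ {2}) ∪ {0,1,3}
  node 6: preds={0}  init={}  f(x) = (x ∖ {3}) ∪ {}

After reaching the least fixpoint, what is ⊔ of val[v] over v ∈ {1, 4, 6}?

Worklist (8 pops):
  #1 pop 0: in={2} → {0,1,2,3} (was {}); enqueue []
  #2 pop 1: in={1,3} → {1,3} (was {1}); enqueue []
  #3 pop 2: in={} → {1,3} (no change)
  #4 pop 3: in={1,3} → {0,1,2} (was {}); enqueue []
  #5 pop 4: in={} → {0} (no change)
  #6 pop 5: in={0,1,2,3} → {0,1,2,3} (was {2}); enqueue [0]
  #7 pop 6: in={0,1,2,3} → {0,1,2} (was {}); enqueue []
  #8 pop 0: in={0,1,2,3} → {0,1,2,3} (no change)

Fixpoint:
  val[0] = {0,1,2,3}
  val[1] = {1,3}
  val[2] = {1,3}
  val[3] = {0,1,2}
  val[4] = {0}
  val[5] = {0,1,2,3}
  val[6] = {0,1,2}

{0,1,2,3}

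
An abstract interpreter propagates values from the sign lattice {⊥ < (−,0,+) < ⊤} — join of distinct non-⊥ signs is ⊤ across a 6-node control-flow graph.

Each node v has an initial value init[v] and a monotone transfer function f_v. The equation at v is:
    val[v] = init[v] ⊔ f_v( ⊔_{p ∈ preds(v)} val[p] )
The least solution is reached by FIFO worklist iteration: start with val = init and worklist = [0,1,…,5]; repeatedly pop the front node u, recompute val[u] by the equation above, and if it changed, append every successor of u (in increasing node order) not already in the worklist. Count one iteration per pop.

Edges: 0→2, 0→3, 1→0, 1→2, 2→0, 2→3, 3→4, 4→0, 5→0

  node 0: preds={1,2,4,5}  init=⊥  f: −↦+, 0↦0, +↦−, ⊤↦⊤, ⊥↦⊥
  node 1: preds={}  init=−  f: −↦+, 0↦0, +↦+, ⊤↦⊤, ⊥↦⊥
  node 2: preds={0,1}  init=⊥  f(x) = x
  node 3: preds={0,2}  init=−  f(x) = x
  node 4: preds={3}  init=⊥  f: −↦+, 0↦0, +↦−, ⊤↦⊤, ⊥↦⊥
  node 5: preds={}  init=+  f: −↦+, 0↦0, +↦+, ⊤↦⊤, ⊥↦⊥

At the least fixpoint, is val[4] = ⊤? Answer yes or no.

Trace (7 dequeues):
  [1] u=0 | in ⊤ | out ⊤ | prev ⊥ | push {}
  [2] u=1 | in ⊥ | out − | ==
  [3] u=2 | in ⊤ | out ⊤ | prev ⊥ | push {0}
  [4] u=3 | in ⊤ | out ⊤ | prev − | push {}
  [5] u=4 | in ⊤ | out ⊤ | prev ⊥ | push {}
  [6] u=5 | in ⊥ | out + | ==
  [7] u=0 | in ⊤ | out ⊤ | ==

Converged values:
  [0] ⊤
  [1] −
  [2] ⊤
  [3] ⊤
  [4] ⊤
  [5] +

yes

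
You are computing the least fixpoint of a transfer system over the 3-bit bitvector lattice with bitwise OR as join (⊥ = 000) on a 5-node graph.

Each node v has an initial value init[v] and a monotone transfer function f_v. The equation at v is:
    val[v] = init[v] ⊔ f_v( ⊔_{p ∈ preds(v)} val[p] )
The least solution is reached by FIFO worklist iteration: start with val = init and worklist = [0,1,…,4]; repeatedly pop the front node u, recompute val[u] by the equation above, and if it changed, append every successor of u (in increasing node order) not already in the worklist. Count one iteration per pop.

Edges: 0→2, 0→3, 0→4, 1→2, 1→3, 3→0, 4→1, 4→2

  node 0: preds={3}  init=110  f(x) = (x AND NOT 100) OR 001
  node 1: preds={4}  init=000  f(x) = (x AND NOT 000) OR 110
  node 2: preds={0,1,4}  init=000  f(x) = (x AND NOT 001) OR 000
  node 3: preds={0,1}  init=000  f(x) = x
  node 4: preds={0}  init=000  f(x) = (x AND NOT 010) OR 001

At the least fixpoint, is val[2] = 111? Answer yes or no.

no

Iteration log — 9 steps:
  step 1. node 0  ⊔preds=000  new=111  old=110  +wl: 
  step 2. node 1  ⊔preds=000  new=110  old=000  +wl: 
  step 3. node 2  ⊔preds=111  new=110  old=000  +wl: 
  step 4. node 3  ⊔preds=111  new=111  old=000  +wl: 0
  step 5. node 4  ⊔preds=111  new=101  old=000  +wl: 1,2
  step 6. node 0  ⊔preds=111  new=111  stable
  step 7. node 1  ⊔preds=101  new=111  old=110  +wl: 3
  step 8. node 2  ⊔preds=111  new=110  stable
  step 9. node 3  ⊔preds=111  new=111  stable

Least fixpoint reached:
  node 0: 111
  node 1: 111
  node 2: 110
  node 3: 111
  node 4: 101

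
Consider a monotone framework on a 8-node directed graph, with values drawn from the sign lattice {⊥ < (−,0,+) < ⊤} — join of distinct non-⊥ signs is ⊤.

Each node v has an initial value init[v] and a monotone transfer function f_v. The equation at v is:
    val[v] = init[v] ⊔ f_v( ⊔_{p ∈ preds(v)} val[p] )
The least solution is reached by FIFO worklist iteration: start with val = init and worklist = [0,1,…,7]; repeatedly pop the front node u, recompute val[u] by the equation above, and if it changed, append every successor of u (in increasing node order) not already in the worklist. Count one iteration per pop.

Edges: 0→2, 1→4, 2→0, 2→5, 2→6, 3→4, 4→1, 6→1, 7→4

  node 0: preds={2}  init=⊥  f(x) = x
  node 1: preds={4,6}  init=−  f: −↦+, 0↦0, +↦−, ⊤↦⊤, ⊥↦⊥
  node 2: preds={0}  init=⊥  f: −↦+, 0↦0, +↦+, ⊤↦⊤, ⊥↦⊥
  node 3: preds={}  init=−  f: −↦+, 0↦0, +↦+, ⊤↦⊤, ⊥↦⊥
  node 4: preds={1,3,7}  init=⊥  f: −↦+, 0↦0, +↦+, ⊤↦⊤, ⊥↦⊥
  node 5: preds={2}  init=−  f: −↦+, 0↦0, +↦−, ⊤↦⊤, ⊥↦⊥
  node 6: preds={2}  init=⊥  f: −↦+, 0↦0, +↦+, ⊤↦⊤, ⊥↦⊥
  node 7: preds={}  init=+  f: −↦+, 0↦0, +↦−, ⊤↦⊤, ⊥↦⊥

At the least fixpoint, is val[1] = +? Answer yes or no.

Iteration log — 10 steps:
  step 1. node 0  ⊔preds=⊥  new=⊥  stable
  step 2. node 1  ⊔preds=⊥  new=−  stable
  step 3. node 2  ⊔preds=⊥  new=⊥  stable
  step 4. node 3  ⊔preds=⊥  new=−  stable
  step 5. node 4  ⊔preds=⊤  new=⊤  old=⊥  +wl: 1
  step 6. node 5  ⊔preds=⊥  new=−  stable
  step 7. node 6  ⊔preds=⊥  new=⊥  stable
  step 8. node 7  ⊔preds=⊥  new=+  stable
  step 9. node 1  ⊔preds=⊤  new=⊤  old=−  +wl: 4
  step 10. node 4  ⊔preds=⊤  new=⊤  stable

Least fixpoint reached:
  node 0: ⊥
  node 1: ⊤
  node 2: ⊥
  node 3: −
  node 4: ⊤
  node 5: −
  node 6: ⊥
  node 7: +

no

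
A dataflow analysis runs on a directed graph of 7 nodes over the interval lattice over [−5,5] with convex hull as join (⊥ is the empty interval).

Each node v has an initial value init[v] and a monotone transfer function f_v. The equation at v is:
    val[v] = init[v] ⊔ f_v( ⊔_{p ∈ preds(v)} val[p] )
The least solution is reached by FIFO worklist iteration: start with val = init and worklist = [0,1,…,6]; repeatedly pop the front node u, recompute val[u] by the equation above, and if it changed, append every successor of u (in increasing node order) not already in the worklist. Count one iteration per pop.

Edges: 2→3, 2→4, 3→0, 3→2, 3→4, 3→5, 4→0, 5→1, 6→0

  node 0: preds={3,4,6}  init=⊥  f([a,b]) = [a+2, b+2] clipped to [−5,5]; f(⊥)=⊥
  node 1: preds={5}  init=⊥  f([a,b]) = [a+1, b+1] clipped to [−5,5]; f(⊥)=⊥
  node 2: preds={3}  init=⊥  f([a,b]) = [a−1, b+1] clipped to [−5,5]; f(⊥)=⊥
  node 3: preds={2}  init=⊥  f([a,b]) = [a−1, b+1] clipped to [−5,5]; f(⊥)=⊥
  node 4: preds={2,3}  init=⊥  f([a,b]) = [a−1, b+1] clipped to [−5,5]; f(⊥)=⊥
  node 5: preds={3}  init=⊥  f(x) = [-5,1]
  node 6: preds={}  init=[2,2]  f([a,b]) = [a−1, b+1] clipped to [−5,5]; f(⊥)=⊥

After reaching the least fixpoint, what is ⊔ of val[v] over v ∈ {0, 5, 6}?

Trace (8 dequeues):
  [1] u=0 | in [2,2] | out [4,4] | prev ⊥ | push {}
  [2] u=1 | in ⊥ | out ⊥ | ==
  [3] u=2 | in ⊥ | out ⊥ | ==
  [4] u=3 | in ⊥ | out ⊥ | ==
  [5] u=4 | in ⊥ | out ⊥ | ==
  [6] u=5 | in ⊥ | out [-5,1] | prev ⊥ | push {1}
  [7] u=6 | in ⊥ | out [2,2] | ==
  [8] u=1 | in [-5,1] | out [-4,2] | prev ⊥ | push {}

Converged values:
  [0] [4,4]
  [1] [-4,2]
  [2] ⊥
  [3] ⊥
  [4] ⊥
  [5] [-5,1]
  [6] [2,2]

[-5,4]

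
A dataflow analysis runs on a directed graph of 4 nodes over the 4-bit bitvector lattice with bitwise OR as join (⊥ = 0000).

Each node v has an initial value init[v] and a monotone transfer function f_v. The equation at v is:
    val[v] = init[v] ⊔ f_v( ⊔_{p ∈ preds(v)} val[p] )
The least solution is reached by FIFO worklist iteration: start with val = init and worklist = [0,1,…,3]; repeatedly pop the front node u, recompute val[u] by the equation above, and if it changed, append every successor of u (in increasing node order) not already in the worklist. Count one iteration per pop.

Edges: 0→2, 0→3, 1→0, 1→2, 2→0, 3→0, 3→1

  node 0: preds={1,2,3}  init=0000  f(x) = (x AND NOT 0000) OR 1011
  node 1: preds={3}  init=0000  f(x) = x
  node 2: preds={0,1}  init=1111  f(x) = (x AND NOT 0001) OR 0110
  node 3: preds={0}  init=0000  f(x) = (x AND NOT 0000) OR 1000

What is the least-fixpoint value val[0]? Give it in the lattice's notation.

1111

Worklist (8 pops):
  #1 pop 0: in=1111 → 1111 (was 0000); enqueue []
  #2 pop 1: in=0000 → 0000 (no change)
  #3 pop 2: in=1111 → 1111 (no change)
  #4 pop 3: in=1111 → 1111 (was 0000); enqueue [0,1]
  #5 pop 0: in=1111 → 1111 (no change)
  #6 pop 1: in=1111 → 1111 (was 0000); enqueue [0,2]
  #7 pop 0: in=1111 → 1111 (no change)
  #8 pop 2: in=1111 → 1111 (no change)

Fixpoint:
  val[0] = 1111
  val[1] = 1111
  val[2] = 1111
  val[3] = 1111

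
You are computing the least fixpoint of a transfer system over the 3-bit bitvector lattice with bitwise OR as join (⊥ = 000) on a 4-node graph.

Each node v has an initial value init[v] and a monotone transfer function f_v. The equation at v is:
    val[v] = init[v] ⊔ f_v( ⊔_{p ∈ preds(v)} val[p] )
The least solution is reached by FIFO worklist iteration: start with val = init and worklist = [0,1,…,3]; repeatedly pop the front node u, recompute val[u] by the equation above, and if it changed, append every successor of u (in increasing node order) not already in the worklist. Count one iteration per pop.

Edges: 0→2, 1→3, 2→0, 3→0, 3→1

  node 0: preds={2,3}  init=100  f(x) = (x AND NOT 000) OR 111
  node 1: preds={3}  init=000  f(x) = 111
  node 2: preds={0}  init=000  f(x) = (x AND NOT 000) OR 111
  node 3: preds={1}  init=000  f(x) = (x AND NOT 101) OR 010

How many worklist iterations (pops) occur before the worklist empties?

6

Iteration log — 6 steps:
  step 1. node 0  ⊔preds=000  new=111  old=100  +wl: 
  step 2. node 1  ⊔preds=000  new=111  old=000  +wl: 
  step 3. node 2  ⊔preds=111  new=111  old=000  +wl: 0
  step 4. node 3  ⊔preds=111  new=010  old=000  +wl: 1
  step 5. node 0  ⊔preds=111  new=111  stable
  step 6. node 1  ⊔preds=010  new=111  stable

Least fixpoint reached:
  node 0: 111
  node 1: 111
  node 2: 111
  node 3: 010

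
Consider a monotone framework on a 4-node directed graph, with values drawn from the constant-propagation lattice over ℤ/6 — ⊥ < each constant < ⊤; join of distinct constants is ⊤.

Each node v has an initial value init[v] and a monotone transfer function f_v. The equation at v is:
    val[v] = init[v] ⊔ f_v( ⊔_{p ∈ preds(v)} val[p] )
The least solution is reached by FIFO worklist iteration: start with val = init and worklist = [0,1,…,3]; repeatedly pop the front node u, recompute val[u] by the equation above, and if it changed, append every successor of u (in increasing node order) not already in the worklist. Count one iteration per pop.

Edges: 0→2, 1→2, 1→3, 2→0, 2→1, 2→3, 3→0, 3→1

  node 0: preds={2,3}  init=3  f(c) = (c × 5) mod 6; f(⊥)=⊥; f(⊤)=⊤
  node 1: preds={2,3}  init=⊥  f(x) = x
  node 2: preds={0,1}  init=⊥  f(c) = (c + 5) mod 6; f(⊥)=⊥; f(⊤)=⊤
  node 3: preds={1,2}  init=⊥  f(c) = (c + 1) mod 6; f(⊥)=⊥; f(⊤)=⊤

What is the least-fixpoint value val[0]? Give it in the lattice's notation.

⊤

Trace (10 dequeues):
  [1] u=0 | in ⊥ | out 3 | ==
  [2] u=1 | in ⊥ | out ⊥ | ==
  [3] u=2 | in 3 | out 2 | prev ⊥ | push {0,1}
  [4] u=3 | in 2 | out 3 | prev ⊥ | push {}
  [5] u=0 | in ⊤ | out ⊤ | prev 3 | push {2}
  [6] u=1 | in ⊤ | out ⊤ | prev ⊥ | push {3}
  [7] u=2 | in ⊤ | out ⊤ | prev 2 | push {0,1}
  [8] u=3 | in ⊤ | out ⊤ | prev 3 | push {}
  [9] u=0 | in ⊤ | out ⊤ | ==
  [10] u=1 | in ⊤ | out ⊤ | ==

Converged values:
  [0] ⊤
  [1] ⊤
  [2] ⊤
  [3] ⊤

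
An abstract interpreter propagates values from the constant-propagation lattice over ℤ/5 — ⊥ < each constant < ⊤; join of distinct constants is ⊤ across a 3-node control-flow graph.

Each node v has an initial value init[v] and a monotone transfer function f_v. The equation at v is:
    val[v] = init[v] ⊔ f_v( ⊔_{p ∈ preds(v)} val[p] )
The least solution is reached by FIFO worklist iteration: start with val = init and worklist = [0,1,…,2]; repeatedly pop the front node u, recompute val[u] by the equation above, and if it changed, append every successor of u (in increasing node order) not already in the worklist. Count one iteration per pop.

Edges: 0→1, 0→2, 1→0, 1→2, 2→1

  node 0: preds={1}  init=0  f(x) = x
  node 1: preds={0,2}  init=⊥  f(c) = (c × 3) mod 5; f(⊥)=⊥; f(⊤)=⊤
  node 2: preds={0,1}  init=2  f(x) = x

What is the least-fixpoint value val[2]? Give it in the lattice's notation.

Worklist (6 pops):
  #1 pop 0: in=⊥ → 0 (no change)
  #2 pop 1: in=⊤ → ⊤ (was ⊥); enqueue [0]
  #3 pop 2: in=⊤ → ⊤ (was 2); enqueue [1]
  #4 pop 0: in=⊤ → ⊤ (was 0); enqueue [2]
  #5 pop 1: in=⊤ → ⊤ (no change)
  #6 pop 2: in=⊤ → ⊤ (no change)

Fixpoint:
  val[0] = ⊤
  val[1] = ⊤
  val[2] = ⊤

⊤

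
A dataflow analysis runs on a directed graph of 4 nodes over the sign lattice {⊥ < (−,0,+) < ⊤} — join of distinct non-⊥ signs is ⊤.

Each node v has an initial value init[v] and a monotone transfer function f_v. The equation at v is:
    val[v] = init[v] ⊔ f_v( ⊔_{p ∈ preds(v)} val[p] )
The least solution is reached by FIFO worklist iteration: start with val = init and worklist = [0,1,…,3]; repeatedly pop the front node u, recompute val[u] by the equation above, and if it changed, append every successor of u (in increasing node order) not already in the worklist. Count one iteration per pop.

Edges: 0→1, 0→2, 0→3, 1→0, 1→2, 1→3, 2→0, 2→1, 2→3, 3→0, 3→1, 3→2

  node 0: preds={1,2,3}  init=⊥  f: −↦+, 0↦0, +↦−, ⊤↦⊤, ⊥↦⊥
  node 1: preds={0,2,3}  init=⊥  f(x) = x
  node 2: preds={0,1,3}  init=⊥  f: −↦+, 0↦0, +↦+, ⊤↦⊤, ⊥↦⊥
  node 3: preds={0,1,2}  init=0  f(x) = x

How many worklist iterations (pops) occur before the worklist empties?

6

Worklist (6 pops):
  #1 pop 0: in=0 → 0 (was ⊥); enqueue []
  #2 pop 1: in=0 → 0 (was ⊥); enqueue [0]
  #3 pop 2: in=0 → 0 (was ⊥); enqueue [1]
  #4 pop 3: in=0 → 0 (no change)
  #5 pop 0: in=0 → 0 (no change)
  #6 pop 1: in=0 → 0 (no change)

Fixpoint:
  val[0] = 0
  val[1] = 0
  val[2] = 0
  val[3] = 0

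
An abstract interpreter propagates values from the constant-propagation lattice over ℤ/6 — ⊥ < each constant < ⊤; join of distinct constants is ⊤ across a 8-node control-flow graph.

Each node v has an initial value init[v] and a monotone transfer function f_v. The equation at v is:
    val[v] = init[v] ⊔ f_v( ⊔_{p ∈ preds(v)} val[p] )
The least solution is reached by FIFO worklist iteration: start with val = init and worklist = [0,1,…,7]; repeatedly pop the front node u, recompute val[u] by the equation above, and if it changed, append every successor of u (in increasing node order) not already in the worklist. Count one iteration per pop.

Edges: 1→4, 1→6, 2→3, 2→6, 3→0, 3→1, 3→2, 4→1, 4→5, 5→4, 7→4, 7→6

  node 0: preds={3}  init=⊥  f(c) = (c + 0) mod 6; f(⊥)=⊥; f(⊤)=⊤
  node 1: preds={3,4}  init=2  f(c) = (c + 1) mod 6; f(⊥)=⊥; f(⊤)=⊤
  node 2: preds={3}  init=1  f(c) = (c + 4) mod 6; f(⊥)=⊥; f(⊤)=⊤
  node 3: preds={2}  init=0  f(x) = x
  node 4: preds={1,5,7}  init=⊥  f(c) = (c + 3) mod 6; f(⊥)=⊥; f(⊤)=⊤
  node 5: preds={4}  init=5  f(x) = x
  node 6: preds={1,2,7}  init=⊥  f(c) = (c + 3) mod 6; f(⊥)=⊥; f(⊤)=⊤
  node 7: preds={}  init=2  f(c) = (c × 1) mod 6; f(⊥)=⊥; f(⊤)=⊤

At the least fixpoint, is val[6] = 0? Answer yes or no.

no

Iteration log — 12 steps:
  step 1. node 0  ⊔preds=0  new=0  old=⊥  +wl: 
  step 2. node 1  ⊔preds=0  new=⊤  old=2  +wl: 
  step 3. node 2  ⊔preds=0  new=⊤  old=1  +wl: 
  step 4. node 3  ⊔preds=⊤  new=⊤  old=0  +wl: 0,1,2
  step 5. node 4  ⊔preds=⊤  new=⊤  old=⊥  +wl: 
  step 6. node 5  ⊔preds=⊤  new=⊤  old=5  +wl: 4
  step 7. node 6  ⊔preds=⊤  new=⊤  old=⊥  +wl: 
  step 8. node 7  ⊔preds=⊥  new=2  stable
  step 9. node 0  ⊔preds=⊤  new=⊤  old=0  +wl: 
  step 10. node 1  ⊔preds=⊤  new=⊤  stable
  step 11. node 2  ⊔preds=⊤  new=⊤  stable
  step 12. node 4  ⊔preds=⊤  new=⊤  stable

Least fixpoint reached:
  node 0: ⊤
  node 1: ⊤
  node 2: ⊤
  node 3: ⊤
  node 4: ⊤
  node 5: ⊤
  node 6: ⊤
  node 7: 2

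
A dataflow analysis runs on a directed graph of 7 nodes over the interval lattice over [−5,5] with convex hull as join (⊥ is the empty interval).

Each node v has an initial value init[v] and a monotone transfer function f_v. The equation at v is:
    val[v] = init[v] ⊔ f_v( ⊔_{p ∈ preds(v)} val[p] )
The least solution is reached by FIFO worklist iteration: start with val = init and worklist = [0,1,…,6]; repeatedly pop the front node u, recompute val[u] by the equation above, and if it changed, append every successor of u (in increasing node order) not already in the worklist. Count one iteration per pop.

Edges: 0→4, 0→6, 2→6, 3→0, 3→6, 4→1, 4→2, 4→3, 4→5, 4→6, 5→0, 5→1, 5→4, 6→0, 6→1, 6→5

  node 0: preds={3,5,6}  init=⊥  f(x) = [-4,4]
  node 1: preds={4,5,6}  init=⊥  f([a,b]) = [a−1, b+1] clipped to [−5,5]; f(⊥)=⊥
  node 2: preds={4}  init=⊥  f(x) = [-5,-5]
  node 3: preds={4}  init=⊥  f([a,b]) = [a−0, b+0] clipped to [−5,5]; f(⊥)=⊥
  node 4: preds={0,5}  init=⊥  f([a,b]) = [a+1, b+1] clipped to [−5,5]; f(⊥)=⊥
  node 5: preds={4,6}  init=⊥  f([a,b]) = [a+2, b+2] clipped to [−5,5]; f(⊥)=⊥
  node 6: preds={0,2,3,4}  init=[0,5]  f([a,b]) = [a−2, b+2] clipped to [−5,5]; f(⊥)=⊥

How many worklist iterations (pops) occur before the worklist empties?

Worklist (17 pops):
  #1 pop 0: in=[0,5] → [-4,4] (was ⊥); enqueue []
  #2 pop 1: in=[0,5] → [-1,5] (was ⊥); enqueue []
  #3 pop 2: in=⊥ → [-5,-5] (was ⊥); enqueue []
  #4 pop 3: in=⊥ → ⊥ (no change)
  #5 pop 4: in=[-4,4] → [-3,5] (was ⊥); enqueue [1,2,3]
  #6 pop 5: in=[-3,5] → [-1,5] (was ⊥); enqueue [0,4]
  #7 pop 6: in=[-5,5] → [-5,5] (was [0,5]); enqueue [5]
  #8 pop 1: in=[-5,5] → [-5,5] (was [-1,5]); enqueue []
  #9 pop 2: in=[-3,5] → [-5,-5] (no change)
  #10 pop 3: in=[-3,5] → [-3,5] (was ⊥); enqueue [6]
  #11 pop 0: in=[-5,5] → [-4,4] (no change)
  #12 pop 4: in=[-4,5] → [-3,5] (no change)
  #13 pop 5: in=[-5,5] → [-3,5] (was [-1,5]); enqueue [0,1,4]
  #14 pop 6: in=[-5,5] → [-5,5] (no change)
  #15 pop 0: in=[-5,5] → [-4,4] (no change)
  #16 pop 1: in=[-5,5] → [-5,5] (no change)
  #17 pop 4: in=[-4,5] → [-3,5] (no change)

Fixpoint:
  val[0] = [-4,4]
  val[1] = [-5,5]
  val[2] = [-5,-5]
  val[3] = [-3,5]
  val[4] = [-3,5]
  val[5] = [-3,5]
  val[6] = [-5,5]

17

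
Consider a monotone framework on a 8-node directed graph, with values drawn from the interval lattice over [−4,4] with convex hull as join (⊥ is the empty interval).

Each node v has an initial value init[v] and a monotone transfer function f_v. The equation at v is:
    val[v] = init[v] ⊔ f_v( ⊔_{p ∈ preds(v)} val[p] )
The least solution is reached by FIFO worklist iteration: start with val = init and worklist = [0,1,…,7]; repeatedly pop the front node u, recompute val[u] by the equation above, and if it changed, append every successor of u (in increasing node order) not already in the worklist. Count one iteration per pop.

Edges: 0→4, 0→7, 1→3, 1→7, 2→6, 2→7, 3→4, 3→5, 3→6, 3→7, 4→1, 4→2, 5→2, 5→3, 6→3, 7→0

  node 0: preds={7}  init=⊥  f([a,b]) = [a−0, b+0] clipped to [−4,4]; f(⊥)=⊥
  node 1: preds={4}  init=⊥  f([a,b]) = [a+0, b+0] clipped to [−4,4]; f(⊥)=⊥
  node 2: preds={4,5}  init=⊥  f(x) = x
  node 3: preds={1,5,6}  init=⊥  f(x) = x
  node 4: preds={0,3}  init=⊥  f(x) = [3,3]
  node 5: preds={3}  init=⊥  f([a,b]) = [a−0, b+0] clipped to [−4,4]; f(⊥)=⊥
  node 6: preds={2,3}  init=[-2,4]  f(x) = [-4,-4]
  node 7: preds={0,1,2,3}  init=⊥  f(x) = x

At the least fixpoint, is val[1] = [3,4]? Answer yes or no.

Trace (22 dequeues):
  [1] u=0 | in ⊥ | out ⊥ | ==
  [2] u=1 | in ⊥ | out ⊥ | ==
  [3] u=2 | in ⊥ | out ⊥ | ==
  [4] u=3 | in [-2,4] | out [-2,4] | prev ⊥ | push {}
  [5] u=4 | in [-2,4] | out [3,3] | prev ⊥ | push {1,2}
  [6] u=5 | in [-2,4] | out [-2,4] | prev ⊥ | push {3}
  [7] u=6 | in [-2,4] | out [-4,4] | prev [-2,4] | push {}
  [8] u=7 | in [-2,4] | out [-2,4] | prev ⊥ | push {0}
  [9] u=1 | in [3,3] | out [3,3] | prev ⊥ | push {7}
  [10] u=2 | in [-2,4] | out [-2,4] | prev ⊥ | push {6}
  [11] u=3 | in [-4,4] | out [-4,4] | prev [-2,4] | push {4,5}
  [12] u=0 | in [-2,4] | out [-2,4] | prev ⊥ | push {}
  [13] u=7 | in [-4,4] | out [-4,4] | prev [-2,4] | push {0}
  [14] u=6 | in [-4,4] | out [-4,4] | ==
  [15] u=4 | in [-4,4] | out [3,3] | ==
  [16] u=5 | in [-4,4] | out [-4,4] | prev [-2,4] | push {2,3}
  [17] u=0 | in [-4,4] | out [-4,4] | prev [-2,4] | push {4,7}
  [18] u=2 | in [-4,4] | out [-4,4] | prev [-2,4] | push {6}
  [19] u=3 | in [-4,4] | out [-4,4] | ==
  [20] u=4 | in [-4,4] | out [3,3] | ==
  [21] u=7 | in [-4,4] | out [-4,4] | ==
  [22] u=6 | in [-4,4] | out [-4,4] | ==

Converged values:
  [0] [-4,4]
  [1] [3,3]
  [2] [-4,4]
  [3] [-4,4]
  [4] [3,3]
  [5] [-4,4]
  [6] [-4,4]
  [7] [-4,4]

no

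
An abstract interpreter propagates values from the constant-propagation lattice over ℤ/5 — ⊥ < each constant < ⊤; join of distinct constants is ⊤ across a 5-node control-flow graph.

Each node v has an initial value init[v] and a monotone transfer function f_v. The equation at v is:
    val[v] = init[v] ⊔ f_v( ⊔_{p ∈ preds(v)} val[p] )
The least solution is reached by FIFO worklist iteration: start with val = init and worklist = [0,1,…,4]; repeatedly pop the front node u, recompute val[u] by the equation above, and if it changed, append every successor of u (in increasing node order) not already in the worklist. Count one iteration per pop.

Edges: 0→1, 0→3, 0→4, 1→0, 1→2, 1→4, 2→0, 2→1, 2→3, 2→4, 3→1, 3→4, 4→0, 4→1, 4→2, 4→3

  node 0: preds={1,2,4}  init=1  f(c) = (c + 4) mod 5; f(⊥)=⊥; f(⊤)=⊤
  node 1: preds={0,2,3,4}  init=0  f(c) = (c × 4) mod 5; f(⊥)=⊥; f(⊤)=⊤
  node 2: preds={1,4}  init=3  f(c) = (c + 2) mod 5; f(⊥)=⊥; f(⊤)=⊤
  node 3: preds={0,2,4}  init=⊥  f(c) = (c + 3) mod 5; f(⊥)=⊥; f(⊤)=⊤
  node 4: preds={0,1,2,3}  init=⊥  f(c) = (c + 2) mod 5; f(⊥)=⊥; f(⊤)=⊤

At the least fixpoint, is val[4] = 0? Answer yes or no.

Iteration log — 9 steps:
  step 1. node 0  ⊔preds=⊤  new=⊤  old=1  +wl: 
  step 2. node 1  ⊔preds=⊤  new=⊤  old=0  +wl: 0
  step 3. node 2  ⊔preds=⊤  new=⊤  old=3  +wl: 1
  step 4. node 3  ⊔preds=⊤  new=⊤  old=⊥  +wl: 
  step 5. node 4  ⊔preds=⊤  new=⊤  old=⊥  +wl: 2,3
  step 6. node 0  ⊔preds=⊤  new=⊤  stable
  step 7. node 1  ⊔preds=⊤  new=⊤  stable
  step 8. node 2  ⊔preds=⊤  new=⊤  stable
  step 9. node 3  ⊔preds=⊤  new=⊤  stable

Least fixpoint reached:
  node 0: ⊤
  node 1: ⊤
  node 2: ⊤
  node 3: ⊤
  node 4: ⊤

no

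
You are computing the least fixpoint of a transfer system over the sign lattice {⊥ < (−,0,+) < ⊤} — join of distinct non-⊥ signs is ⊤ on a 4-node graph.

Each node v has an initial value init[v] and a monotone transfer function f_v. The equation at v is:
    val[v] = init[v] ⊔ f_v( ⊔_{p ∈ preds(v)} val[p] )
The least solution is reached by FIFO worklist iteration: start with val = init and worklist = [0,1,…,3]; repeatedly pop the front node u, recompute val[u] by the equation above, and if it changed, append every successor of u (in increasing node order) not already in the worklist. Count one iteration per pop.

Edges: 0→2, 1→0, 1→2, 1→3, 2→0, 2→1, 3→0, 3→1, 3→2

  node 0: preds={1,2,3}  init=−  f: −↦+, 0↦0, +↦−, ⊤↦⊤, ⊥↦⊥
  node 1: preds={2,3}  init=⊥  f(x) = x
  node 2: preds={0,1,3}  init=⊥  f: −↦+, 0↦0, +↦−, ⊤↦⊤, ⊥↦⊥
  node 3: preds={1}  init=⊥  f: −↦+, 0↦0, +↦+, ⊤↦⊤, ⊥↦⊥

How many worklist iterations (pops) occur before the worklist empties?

Worklist (17 pops):
  #1 pop 0: in=⊥ → − (no change)
  #2 pop 1: in=⊥ → ⊥ (no change)
  #3 pop 2: in=− → + (was ⊥); enqueue [0,1]
  #4 pop 3: in=⊥ → ⊥ (no change)
  #5 pop 0: in=+ → − (no change)
  #6 pop 1: in=+ → + (was ⊥); enqueue [0,2,3]
  #7 pop 0: in=+ → − (no change)
  #8 pop 2: in=⊤ → ⊤ (was +); enqueue [0,1]
  #9 pop 3: in=+ → + (was ⊥); enqueue [2]
  #10 pop 0: in=⊤ → ⊤ (was −); enqueue []
  #11 pop 1: in=⊤ → ⊤ (was +); enqueue [0,3]
  #12 pop 2: in=⊤ → ⊤ (no change)
  #13 pop 0: in=⊤ → ⊤ (no change)
  #14 pop 3: in=⊤ → ⊤ (was +); enqueue [0,1,2]
  #15 pop 0: in=⊤ → ⊤ (no change)
  #16 pop 1: in=⊤ → ⊤ (no change)
  #17 pop 2: in=⊤ → ⊤ (no change)

Fixpoint:
  val[0] = ⊤
  val[1] = ⊤
  val[2] = ⊤
  val[3] = ⊤

17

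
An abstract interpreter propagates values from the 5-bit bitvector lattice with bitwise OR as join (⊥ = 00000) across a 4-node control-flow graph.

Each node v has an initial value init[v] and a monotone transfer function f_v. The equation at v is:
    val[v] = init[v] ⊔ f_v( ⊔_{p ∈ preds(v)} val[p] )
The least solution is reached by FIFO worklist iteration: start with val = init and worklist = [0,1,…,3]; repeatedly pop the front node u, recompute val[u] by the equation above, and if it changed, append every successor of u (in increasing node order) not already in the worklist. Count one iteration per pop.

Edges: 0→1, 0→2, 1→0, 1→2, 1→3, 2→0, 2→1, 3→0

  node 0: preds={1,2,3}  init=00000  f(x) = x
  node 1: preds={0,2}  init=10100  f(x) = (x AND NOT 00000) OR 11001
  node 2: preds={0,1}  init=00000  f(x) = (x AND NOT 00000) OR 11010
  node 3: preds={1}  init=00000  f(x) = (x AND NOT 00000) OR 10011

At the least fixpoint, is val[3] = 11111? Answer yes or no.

Worklist (9 pops):
  #1 pop 0: in=10100 → 10100 (was 00000); enqueue []
  #2 pop 1: in=10100 → 11101 (was 10100); enqueue [0]
  #3 pop 2: in=11101 → 11111 (was 00000); enqueue [1]
  #4 pop 3: in=11101 → 11111 (was 00000); enqueue []
  #5 pop 0: in=11111 → 11111 (was 10100); enqueue [2]
  #6 pop 1: in=11111 → 11111 (was 11101); enqueue [0,3]
  #7 pop 2: in=11111 → 11111 (no change)
  #8 pop 0: in=11111 → 11111 (no change)
  #9 pop 3: in=11111 → 11111 (no change)

Fixpoint:
  val[0] = 11111
  val[1] = 11111
  val[2] = 11111
  val[3] = 11111

yes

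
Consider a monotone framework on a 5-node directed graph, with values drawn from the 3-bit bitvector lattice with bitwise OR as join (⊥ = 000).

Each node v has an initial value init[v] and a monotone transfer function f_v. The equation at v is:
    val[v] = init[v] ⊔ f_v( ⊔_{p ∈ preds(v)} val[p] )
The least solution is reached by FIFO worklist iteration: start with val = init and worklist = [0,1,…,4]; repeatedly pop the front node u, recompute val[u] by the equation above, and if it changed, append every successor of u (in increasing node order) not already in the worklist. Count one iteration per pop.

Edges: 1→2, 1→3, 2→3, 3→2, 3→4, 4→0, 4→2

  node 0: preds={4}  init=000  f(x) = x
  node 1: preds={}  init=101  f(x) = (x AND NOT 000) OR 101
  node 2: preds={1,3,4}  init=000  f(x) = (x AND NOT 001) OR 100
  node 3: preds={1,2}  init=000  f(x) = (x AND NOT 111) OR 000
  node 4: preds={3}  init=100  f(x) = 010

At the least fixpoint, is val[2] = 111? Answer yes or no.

no

Worklist (8 pops):
  #1 pop 0: in=100 → 100 (was 000); enqueue []
  #2 pop 1: in=000 → 101 (no change)
  #3 pop 2: in=101 → 100 (was 000); enqueue []
  #4 pop 3: in=101 → 000 (no change)
  #5 pop 4: in=000 → 110 (was 100); enqueue [0,2]
  #6 pop 0: in=110 → 110 (was 100); enqueue []
  #7 pop 2: in=111 → 110 (was 100); enqueue [3]
  #8 pop 3: in=111 → 000 (no change)

Fixpoint:
  val[0] = 110
  val[1] = 101
  val[2] = 110
  val[3] = 000
  val[4] = 110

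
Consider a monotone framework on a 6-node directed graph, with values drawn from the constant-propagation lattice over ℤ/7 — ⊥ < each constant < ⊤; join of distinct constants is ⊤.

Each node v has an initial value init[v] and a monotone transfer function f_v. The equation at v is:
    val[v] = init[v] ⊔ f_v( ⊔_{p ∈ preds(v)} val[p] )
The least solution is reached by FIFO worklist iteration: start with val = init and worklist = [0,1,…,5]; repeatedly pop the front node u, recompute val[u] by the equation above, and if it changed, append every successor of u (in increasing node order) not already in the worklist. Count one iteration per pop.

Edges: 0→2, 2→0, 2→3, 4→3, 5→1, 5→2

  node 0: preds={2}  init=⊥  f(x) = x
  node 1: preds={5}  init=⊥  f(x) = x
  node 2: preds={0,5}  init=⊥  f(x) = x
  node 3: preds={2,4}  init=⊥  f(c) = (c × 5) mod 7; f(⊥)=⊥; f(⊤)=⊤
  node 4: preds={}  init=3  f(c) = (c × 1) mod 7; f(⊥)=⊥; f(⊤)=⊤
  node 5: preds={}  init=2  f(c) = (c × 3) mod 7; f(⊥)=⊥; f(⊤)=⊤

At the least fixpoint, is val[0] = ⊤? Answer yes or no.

Iteration log — 8 steps:
  step 1. node 0  ⊔preds=⊥  new=⊥  stable
  step 2. node 1  ⊔preds=2  new=2  old=⊥  +wl: 
  step 3. node 2  ⊔preds=2  new=2  old=⊥  +wl: 0
  step 4. node 3  ⊔preds=⊤  new=⊤  old=⊥  +wl: 
  step 5. node 4  ⊔preds=⊥  new=3  stable
  step 6. node 5  ⊔preds=⊥  new=2  stable
  step 7. node 0  ⊔preds=2  new=2  old=⊥  +wl: 2
  step 8. node 2  ⊔preds=2  new=2  stable

Least fixpoint reached:
  node 0: 2
  node 1: 2
  node 2: 2
  node 3: ⊤
  node 4: 3
  node 5: 2

no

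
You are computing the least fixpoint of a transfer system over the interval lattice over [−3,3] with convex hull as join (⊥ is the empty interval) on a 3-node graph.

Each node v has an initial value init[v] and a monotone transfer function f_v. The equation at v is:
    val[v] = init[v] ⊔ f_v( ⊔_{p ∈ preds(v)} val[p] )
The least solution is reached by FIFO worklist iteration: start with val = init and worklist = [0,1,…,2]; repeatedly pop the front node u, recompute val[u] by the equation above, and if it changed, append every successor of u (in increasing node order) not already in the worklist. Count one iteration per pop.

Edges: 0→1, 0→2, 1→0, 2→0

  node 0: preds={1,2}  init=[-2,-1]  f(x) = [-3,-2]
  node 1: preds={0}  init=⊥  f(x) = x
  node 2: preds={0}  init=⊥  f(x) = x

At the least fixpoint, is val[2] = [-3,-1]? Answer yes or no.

yes

Worklist (4 pops):
  #1 pop 0: in=⊥ → [-3,-1] (was [-2,-1]); enqueue []
  #2 pop 1: in=[-3,-1] → [-3,-1] (was ⊥); enqueue [0]
  #3 pop 2: in=[-3,-1] → [-3,-1] (was ⊥); enqueue []
  #4 pop 0: in=[-3,-1] → [-3,-1] (no change)

Fixpoint:
  val[0] = [-3,-1]
  val[1] = [-3,-1]
  val[2] = [-3,-1]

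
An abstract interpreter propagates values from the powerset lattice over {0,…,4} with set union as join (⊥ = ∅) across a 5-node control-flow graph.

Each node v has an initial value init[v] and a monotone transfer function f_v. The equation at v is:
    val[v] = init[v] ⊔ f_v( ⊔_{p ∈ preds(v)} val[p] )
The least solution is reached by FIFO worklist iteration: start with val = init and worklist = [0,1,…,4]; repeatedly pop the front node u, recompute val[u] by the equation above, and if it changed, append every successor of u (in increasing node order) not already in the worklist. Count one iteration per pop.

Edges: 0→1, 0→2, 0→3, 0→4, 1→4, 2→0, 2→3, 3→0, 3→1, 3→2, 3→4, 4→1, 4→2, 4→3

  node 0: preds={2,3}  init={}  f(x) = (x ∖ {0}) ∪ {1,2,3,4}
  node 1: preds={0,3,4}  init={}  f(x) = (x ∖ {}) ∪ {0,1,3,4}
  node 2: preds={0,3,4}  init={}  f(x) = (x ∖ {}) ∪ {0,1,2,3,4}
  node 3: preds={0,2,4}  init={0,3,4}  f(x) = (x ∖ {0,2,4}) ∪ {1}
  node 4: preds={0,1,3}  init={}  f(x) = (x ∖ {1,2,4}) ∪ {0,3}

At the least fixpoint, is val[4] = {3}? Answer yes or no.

no

Iteration log — 9 steps:
  step 1. node 0  ⊔preds={0,3,4}  new={1,2,3,4}  old={}  +wl: 
  step 2. node 1  ⊔preds={0,1,2,3,4}  new={0,1,2,3,4}  old={}  +wl: 
  step 3. node 2  ⊔preds={0,1,2,3,4}  new={0,1,2,3,4}  old={}  +wl: 0
  step 4. node 3  ⊔preds={0,1,2,3,4}  new={0,1,3,4}  old={0,3,4}  +wl: 1,2
  step 5. node 4  ⊔preds={0,1,2,3,4}  new={0,3}  old={}  +wl: 3
  step 6. node 0  ⊔preds={0,1,2,3,4}  new={1,2,3,4}  stable
  step 7. node 1  ⊔preds={0,1,2,3,4}  new={0,1,2,3,4}  stable
  step 8. node 2  ⊔preds={0,1,2,3,4}  new={0,1,2,3,4}  stable
  step 9. node 3  ⊔preds={0,1,2,3,4}  new={0,1,3,4}  stable

Least fixpoint reached:
  node 0: {1,2,3,4}
  node 1: {0,1,2,3,4}
  node 2: {0,1,2,3,4}
  node 3: {0,1,3,4}
  node 4: {0,3}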